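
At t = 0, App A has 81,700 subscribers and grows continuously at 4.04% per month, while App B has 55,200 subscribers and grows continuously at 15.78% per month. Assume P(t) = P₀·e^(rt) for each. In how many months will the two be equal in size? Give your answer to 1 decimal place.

t ≈ 3.3 months

81700·e^(0.0404t) = 55200·e^(0.1578t)
81700/55200 = e^((0.1578 − 0.0404)t) → ln(1.48007) = 0.1174·t
t = 0.39209 / 0.1174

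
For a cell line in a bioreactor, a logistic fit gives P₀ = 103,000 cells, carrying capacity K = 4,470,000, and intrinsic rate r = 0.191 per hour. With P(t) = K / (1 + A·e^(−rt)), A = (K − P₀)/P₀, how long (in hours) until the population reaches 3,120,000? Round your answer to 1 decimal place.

A = (4470000 − 103000)/103000 = 42.39806
3120000 = 4470000/(1 + 42.39806·e^(−0.191t)) → 1 + 42.39806·e^(−0.191t) = 1.43269
e^(−0.191t) = 0.010205 → t = ln(97.98662)/0.191 = 4.58483/0.191

t ≈ 24.0 hours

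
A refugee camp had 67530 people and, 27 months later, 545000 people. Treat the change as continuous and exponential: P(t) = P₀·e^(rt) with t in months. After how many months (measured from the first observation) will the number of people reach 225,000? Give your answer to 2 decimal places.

r = ln(545000/67530) / 27 ≈ 0.077341 per month
t = ln(225000/67530) / r = 1.20353 / 0.077341 ≈ 15.561

t ≈ 15.56 months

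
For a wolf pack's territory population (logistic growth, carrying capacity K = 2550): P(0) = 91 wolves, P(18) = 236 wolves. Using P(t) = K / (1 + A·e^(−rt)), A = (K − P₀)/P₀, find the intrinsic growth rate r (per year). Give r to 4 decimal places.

A = (2550 − 91)/91 = 27.02198
236 = 2550/(1 + 27.02198·e^(−r·18)) → e^(−18r) = (10.80508 − 1)/27.02198 = 0.362856
r = −ln(0.362856)/18 = 1.01375/18

r ≈ 0.0563 per year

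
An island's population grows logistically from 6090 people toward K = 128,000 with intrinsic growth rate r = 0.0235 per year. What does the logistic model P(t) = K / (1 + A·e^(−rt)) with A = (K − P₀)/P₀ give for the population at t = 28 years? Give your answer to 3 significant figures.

≈ 11,300 people

A = (128000 − 6090)/6090 = 20.01806
P(28) = 128000 / (1 + 20.01806·e^(−0.0235·28)) = 128000 / (1 + 20.01806·0.517886)
= 128000 / 11.36708 ≈ 11260.59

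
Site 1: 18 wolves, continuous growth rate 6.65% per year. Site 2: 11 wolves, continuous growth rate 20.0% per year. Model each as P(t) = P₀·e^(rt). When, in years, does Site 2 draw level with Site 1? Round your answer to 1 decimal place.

t ≈ 3.7 years

18·e^(0.0665t) = 11·e^(0.2t)
18/11 = e^((0.2 − 0.0665)t) → ln(1.63636) = 0.1335·t
t = 0.49248 / 0.1335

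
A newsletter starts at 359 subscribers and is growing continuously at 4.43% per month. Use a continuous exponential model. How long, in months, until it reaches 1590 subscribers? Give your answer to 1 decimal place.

1590 = 359 · e^(0.0443·t)
t = ln(1590/359) / 0.0443 = ln(4.42897) / 0.0443 = 1.48817 / 0.0443

t ≈ 33.6 months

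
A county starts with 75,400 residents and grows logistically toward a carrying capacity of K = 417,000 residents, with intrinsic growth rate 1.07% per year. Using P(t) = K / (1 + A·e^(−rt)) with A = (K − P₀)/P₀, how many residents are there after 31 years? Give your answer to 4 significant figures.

A = (417000 − 75400)/75400 = 4.5305
P(31) = 417000 / (1 + 4.5305·e^(−0.0107·31)) = 417000 / (1 + 4.5305·0.717703)
= 417000 / 4.25155 ≈ 98081.77

≈ 98,080 residents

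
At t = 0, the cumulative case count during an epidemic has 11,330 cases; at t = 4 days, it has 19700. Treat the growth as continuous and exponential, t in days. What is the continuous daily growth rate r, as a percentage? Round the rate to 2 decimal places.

19700 = 11330 · e^(r·4)
e^(4r) = 19700/11330 = 1.73875
r = ln(1.73875) / 4 = 0.55316 / 4

r ≈ 13.83% per day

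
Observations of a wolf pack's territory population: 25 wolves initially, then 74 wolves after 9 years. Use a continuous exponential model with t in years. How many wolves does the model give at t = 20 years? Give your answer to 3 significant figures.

≈ 279 wolves

r = ln(74/25) / 9 ≈ 0.120577 per year
P(20) = 25 · e^(0.120577·20) = 25 · 11.15103 ≈ 278.78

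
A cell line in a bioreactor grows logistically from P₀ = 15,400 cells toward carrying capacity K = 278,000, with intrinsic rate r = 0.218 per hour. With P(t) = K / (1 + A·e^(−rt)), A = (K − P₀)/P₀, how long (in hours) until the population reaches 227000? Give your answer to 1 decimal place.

A = (278000 − 15400)/15400 = 17.05195
227000 = 278000/(1 + 17.05195·e^(−0.218t)) → 1 + 17.05195·e^(−0.218t) = 1.22467
e^(−0.218t) = 0.013176 → t = ln(75.89789)/0.218 = 4.32939/0.218

t ≈ 19.9 hours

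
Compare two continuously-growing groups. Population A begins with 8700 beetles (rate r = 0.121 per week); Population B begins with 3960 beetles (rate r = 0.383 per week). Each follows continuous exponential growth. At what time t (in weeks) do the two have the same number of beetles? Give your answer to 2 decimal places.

8700·e^(0.121t) = 3960·e^(0.383t)
8700/3960 = e^((0.383 − 0.121)t) → ln(2.19697) = 0.262·t
t = 0.78708 / 0.262

t ≈ 3.00 weeks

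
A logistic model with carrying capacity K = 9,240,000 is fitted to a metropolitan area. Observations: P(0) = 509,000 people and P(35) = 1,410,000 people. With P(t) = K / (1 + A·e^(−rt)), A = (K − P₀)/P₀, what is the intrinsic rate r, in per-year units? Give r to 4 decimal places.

A = (9240000 − 509000)/509000 = 17.15324
1410000 = 9240000/(1 + 17.15324·e^(−r·35)) → e^(−35r) = (6.55319 − 1)/17.15324 = 0.32374
r = −ln(0.32374)/35 = 1.12781/35

r ≈ 0.0322 per year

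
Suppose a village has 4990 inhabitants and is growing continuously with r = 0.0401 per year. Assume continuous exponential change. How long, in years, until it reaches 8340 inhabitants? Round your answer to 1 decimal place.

t ≈ 12.8 years

8340 = 4990 · e^(0.0401·t)
t = ln(8340/4990) / 0.0401 = ln(1.67134) / 0.0401 = 0.51363 / 0.0401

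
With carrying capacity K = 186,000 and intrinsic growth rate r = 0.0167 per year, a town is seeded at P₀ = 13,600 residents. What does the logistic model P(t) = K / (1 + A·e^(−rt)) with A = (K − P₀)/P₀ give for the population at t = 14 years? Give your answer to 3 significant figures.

A = (186000 − 13600)/13600 = 12.67647
P(14) = 186000 / (1 + 12.67647·e^(−0.0167·14)) = 186000 / (1 + 12.67647·0.79152)
= 186000 / 11.03368 ≈ 16857.47

≈ 16,900 residents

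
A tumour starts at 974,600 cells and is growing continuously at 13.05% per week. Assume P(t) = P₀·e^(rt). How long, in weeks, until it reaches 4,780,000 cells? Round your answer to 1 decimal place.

4780000 = 974600 · e^(0.1305·t)
t = ln(4780000/974600) / 0.1305 = ln(4.90458) / 0.1305 = 1.59017 / 0.1305

t ≈ 12.2 weeks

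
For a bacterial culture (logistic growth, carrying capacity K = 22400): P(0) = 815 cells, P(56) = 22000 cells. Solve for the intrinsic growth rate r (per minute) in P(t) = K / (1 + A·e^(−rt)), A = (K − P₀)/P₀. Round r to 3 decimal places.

r ≈ 0.130 per minute

A = (22400 − 815)/815 = 26.48466
22000 = 22400/(1 + 26.48466·e^(−r·56)) → e^(−56r) = (1.01818 − 1)/26.48466 = 0.000687
r = −ln(0.000687)/56 = 7.2839/56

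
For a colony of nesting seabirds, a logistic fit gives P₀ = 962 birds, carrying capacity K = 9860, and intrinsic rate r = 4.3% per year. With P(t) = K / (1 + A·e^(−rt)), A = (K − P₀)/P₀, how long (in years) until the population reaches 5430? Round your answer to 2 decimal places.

A = (9860 − 962)/962 = 9.24948
5430 = 9860/(1 + 9.24948·e^(−0.043t)) → 1 + 9.24948·e^(−0.043t) = 1.81584
e^(−0.043t) = 0.088204 → t = ln(11.3374)/0.043 = 2.42811/0.043

t ≈ 56.47 years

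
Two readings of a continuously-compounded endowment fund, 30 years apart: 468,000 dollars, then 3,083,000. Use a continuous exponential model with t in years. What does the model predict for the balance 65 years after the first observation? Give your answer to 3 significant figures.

≈ 27,800,000 dollars

r = ln(3083000/468000) / 30 ≈ 0.06284 per year
P(65) = 468000 · e^(0.06284·65) = 468000 · 59.4169 ≈ 27807107.02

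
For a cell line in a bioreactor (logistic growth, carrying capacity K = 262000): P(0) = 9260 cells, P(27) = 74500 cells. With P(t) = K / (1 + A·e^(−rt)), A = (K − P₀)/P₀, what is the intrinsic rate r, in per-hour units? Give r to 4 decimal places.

A = (262000 − 9260)/9260 = 27.29374
74500 = 262000/(1 + 27.29374·e^(−r·27)) → e^(−27r) = (3.51678 − 1)/27.29374 = 0.092211
r = −ln(0.092211)/27 = 2.38368/27

r ≈ 0.0883 per hour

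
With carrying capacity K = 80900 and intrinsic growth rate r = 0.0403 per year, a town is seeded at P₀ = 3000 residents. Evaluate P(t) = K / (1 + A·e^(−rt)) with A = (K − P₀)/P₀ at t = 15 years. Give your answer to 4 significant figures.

≈ 5,327 residents

A = (80900 − 3000)/3000 = 25.96667
P(15) = 80900 / (1 + 25.96667·e^(−0.0403·15)) = 80900 / (1 + 25.96667·0.546348)
= 80900 / 15.18682 ≈ 5326.99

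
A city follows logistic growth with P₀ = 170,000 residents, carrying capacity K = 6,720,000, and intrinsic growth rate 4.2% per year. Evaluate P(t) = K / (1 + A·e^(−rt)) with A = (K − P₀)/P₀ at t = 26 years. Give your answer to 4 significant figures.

A = (6720000 − 170000)/170000 = 38.52941
P(26) = 6720000 / (1 + 38.52941·e^(−0.042·26)) = 6720000 / (1 + 38.52941·0.335545)
= 6720000 / 13.92834 ≈ 482469.51

≈ 482,500 residents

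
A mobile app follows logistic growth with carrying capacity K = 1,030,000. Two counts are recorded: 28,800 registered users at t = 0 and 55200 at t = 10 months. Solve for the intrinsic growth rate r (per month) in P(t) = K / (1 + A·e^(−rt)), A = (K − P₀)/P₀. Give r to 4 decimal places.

r ≈ 0.0677 per month

A = (1030000 − 28800)/28800 = 34.76389
55200 = 1030000/(1 + 34.76389·e^(−r·10)) → e^(−10r) = (18.65942 − 1)/34.76389 = 0.507982
r = −ln(0.507982)/10 = 0.67731/10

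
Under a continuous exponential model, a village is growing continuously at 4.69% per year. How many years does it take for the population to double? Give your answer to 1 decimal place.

doubling time = ln(2) / |r| = 0.69315 / 0.0469

doubling time ≈ 14.8 years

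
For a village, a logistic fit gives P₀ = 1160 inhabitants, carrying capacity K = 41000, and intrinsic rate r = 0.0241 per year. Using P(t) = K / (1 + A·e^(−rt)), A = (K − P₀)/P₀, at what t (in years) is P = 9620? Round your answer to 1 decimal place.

A = (41000 − 1160)/1160 = 34.34483
9620 = 41000/(1 + 34.34483·e^(−0.0241t)) → 1 + 34.34483·e^(−0.0241t) = 4.26195
e^(−0.0241t) = 0.094977 → t = ln(10.52891)/0.0241 = 2.35412/0.0241

t ≈ 97.7 years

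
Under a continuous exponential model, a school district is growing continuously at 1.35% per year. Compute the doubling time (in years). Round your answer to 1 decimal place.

doubling time ≈ 51.3 years

doubling time = ln(2) / |r| = 0.69315 / 0.0135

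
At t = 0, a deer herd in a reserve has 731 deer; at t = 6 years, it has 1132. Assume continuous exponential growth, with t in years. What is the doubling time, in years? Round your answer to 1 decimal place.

doubling time ≈ 9.5 years

r = ln(1132/731) / 6 = ln(1.54856) / 6 ≈ 0.072888 per year
doubling time = ln 2 / |r| = 0.69315 / 0.072888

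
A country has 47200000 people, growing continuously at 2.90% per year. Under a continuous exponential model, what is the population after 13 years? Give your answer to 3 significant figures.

P(13) = 47200000 · e^(0.029·13) = 47200000 · e^(0.377)
= 47200000 · 1.4579 ≈ 68813083.4

≈ 68,800,000 people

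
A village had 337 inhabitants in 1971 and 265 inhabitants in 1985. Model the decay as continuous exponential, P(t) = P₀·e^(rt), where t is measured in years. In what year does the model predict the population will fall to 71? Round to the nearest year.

r = ln(265/337) / 14 = -0.24035/14 ≈ -0.017168 per year
t = ln(71/337) / r = -1.5574/-0.017168 ≈ 90.72 years after 1971

year 2062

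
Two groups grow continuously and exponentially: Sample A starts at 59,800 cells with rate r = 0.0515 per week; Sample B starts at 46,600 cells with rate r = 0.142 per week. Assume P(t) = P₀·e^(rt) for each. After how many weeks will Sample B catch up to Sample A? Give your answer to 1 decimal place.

t ≈ 2.8 weeks

59800·e^(0.0515t) = 46600·e^(0.142t)
59800/46600 = e^((0.142 − 0.0515)t) → ln(1.28326) = 0.0905·t
t = 0.24941 / 0.0905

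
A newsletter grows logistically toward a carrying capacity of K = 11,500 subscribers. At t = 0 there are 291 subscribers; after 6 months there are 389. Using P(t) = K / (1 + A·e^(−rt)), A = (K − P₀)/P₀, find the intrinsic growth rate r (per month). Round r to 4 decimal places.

r ≈ 0.0498 per month

A = (11500 − 291)/291 = 38.5189
389 = 11500/(1 + 38.5189·e^(−r·6)) → e^(−6r) = (29.56298 − 1)/38.5189 = 0.741532
r = −ln(0.741532)/6 = 0.29904/6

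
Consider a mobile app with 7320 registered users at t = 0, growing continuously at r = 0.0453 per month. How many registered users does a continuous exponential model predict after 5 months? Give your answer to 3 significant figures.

≈ 9,180 registered users

P(5) = 7320 · e^(0.0453·5) = 7320 · e^(0.2265)
= 7320 · 1.2542 ≈ 9180.76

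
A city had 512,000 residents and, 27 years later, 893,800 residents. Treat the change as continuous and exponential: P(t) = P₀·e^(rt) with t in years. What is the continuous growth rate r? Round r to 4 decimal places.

893800 = 512000 · e^(r·27)
e^(27r) = 893800/512000 = 1.7457
r = ln(1.7457) / 27 = 0.55716 / 27

r ≈ 0.0206 per year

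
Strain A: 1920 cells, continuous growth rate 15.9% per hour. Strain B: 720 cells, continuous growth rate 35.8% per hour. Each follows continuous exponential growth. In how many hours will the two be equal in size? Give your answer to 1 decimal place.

1920·e^(0.159t) = 720·e^(0.358t)
1920/720 = e^((0.358 − 0.159)t) → ln(2.66667) = 0.199·t
t = 0.98083 / 0.199

t ≈ 4.9 hours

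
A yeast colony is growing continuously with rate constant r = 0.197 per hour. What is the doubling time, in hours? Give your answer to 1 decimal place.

doubling time ≈ 3.5 hours

doubling time = ln(2) / |r| = 0.69315 / 0.197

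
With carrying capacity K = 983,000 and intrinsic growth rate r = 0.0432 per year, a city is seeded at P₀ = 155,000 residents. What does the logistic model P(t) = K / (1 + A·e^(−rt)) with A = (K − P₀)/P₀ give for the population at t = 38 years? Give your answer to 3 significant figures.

A = (983000 − 155000)/155000 = 5.34194
P(38) = 983000 / (1 + 5.34194·e^(−0.0432·38)) = 983000 / (1 + 5.34194·0.19367)
= 983000 / 2.03457 ≈ 483148.24

≈ 483,000 residents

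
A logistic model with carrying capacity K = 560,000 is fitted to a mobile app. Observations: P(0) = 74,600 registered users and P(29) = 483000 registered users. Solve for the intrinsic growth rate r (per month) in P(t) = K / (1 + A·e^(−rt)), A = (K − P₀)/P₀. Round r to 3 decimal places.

r ≈ 0.128 per month

A = (560000 − 74600)/74600 = 6.5067
483000 = 560000/(1 + 6.5067·e^(−r·29)) → e^(−29r) = (1.15942 − 1)/6.5067 = 0.024501
r = −ln(0.024501)/29 = 3.70904/29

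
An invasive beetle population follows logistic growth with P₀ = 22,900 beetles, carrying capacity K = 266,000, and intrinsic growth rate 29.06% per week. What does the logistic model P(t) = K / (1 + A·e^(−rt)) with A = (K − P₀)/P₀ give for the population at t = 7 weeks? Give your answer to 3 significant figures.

A = (266000 − 22900)/22900 = 10.61572
P(7) = 266000 / (1 + 10.61572·e^(−0.2906·7)) = 266000 / (1 + 10.61572·0.130785)
= 266000 / 2.38838 ≈ 111372.67

≈ 111,000 beetles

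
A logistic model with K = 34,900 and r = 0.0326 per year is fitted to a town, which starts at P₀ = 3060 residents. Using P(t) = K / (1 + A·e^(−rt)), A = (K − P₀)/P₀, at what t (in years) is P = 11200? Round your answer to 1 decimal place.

A = (34900 − 3060)/3060 = 10.40523
11200 = 34900/(1 + 10.40523·e^(−0.0326t)) → 1 + 10.40523·e^(−0.0326t) = 3.11607
e^(−0.0326t) = 0.203366 → t = ln(4.91724)/0.0326 = 1.59275/0.0326

t ≈ 48.9 years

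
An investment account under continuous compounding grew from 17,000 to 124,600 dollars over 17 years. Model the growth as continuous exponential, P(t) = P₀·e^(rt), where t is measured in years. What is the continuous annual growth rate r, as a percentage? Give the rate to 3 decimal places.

124600 = 17000 · e^(r·17)
e^(17r) = 124600/17000 = 7.32941
r = ln(7.32941) / 17 = 1.9919 / 17

r ≈ 11.717% per year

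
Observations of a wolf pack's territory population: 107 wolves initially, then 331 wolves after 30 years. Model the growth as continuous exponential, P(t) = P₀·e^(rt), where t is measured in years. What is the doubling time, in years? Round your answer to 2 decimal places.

doubling time ≈ 18.41 years

r = ln(331/107) / 30 = ln(3.09346) / 30 ≈ 0.037643 per year
doubling time = ln 2 / |r| = 0.69315 / 0.037643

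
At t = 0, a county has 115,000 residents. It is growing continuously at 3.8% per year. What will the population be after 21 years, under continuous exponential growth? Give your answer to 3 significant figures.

P(21) = 115000 · e^(0.038·21) = 115000 · e^(0.798)
= 115000 · 2.22109 ≈ 255425.84

≈ 255,000 residents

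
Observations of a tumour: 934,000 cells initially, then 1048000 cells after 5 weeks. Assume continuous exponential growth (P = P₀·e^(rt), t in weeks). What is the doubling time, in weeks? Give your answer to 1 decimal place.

r = ln(1048000/934000) / 5 = ln(1.12206) / 5 ≈ 0.023032 per week
doubling time = ln 2 / |r| = 0.69315 / 0.023032

doubling time ≈ 30.1 weeks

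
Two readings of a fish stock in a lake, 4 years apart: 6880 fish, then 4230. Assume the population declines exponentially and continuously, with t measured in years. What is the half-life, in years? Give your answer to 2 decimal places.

half-life ≈ 5.70 years

r = ln(4230/6880) / 4 = ln(0.61483) / 4 ≈ -0.121604 per year
half-life = ln 2 / |r| = 0.69315 / 0.121604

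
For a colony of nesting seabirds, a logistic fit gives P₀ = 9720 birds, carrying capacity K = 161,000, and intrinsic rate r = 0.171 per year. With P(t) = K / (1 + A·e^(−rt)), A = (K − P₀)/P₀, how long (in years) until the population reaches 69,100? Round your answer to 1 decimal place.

A = (161000 − 9720)/9720 = 15.56379
69100 = 161000/(1 + 15.56379·e^(−0.171t)) → 1 + 15.56379·e^(−0.171t) = 2.32996
e^(−0.171t) = 0.085452 → t = ln(11.70248)/0.171 = 2.4598/0.171

t ≈ 14.4 years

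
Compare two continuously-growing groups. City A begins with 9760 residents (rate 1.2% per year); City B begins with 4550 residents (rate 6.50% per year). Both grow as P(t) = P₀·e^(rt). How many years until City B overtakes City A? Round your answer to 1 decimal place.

t ≈ 14.4 years

9760·e^(0.012t) = 4550·e^(0.065t)
9760/4550 = e^((0.065 − 0.012)t) → ln(2.14505) = 0.053·t
t = 0.76317 / 0.053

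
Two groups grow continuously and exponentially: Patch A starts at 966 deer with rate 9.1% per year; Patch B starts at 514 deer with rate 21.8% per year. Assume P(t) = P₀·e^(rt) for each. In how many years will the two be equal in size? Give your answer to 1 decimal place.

t ≈ 5.0 years

966·e^(0.091t) = 514·e^(0.218t)
966/514 = e^((0.218 − 0.091)t) → ln(1.87938) = 0.127·t
t = 0.63094 / 0.127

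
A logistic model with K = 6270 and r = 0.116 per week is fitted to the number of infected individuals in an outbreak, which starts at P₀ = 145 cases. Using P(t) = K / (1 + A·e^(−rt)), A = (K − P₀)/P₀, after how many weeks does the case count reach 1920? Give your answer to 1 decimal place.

t ≈ 25.2 weeks

A = (6270 − 145)/145 = 42.24138
1920 = 6270/(1 + 42.24138·e^(−0.116t)) → 1 + 42.24138·e^(−0.116t) = 3.26562
e^(−0.116t) = 0.053635 → t = ln(18.64447)/0.116 = 2.92555/0.116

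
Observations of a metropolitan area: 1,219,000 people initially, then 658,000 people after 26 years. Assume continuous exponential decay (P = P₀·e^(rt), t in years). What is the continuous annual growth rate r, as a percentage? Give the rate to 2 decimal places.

r ≈ -2.37% per year

658000 = 1219000 · e^(r·26)
e^(26r) = 658000/1219000 = 0.53979
r = ln(0.53979) / 26 = -0.61658 / 26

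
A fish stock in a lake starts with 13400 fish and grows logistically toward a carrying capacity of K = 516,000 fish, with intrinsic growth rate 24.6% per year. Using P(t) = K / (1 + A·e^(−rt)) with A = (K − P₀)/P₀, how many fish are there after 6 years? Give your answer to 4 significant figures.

A = (516000 − 13400)/13400 = 37.50746
P(6) = 516000 / (1 + 37.50746·e^(−0.246·6)) = 516000 / (1 + 37.50746·0.22855)
= 516000 / 9.57233 ≈ 53905.35

≈ 53,910 fish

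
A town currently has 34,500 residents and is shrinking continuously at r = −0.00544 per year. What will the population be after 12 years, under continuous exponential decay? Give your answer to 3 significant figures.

P(12) = 34500 · e^(-0.00544·12) = 34500 · e^(-0.06528)
= 34500 · 0.93681 ≈ 32319.78

≈ 32,300 residents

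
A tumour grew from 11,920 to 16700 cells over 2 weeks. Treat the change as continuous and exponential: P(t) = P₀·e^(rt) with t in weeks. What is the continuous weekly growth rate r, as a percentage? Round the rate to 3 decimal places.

16700 = 11920 · e^(r·2)
e^(2r) = 16700/11920 = 1.40101
r = ln(1.40101) / 2 = 0.33719 / 2

r ≈ 16.860% per week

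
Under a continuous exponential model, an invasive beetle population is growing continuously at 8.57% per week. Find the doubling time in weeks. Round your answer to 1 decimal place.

doubling time ≈ 8.1 weeks

doubling time = ln(2) / |r| = 0.69315 / 0.0857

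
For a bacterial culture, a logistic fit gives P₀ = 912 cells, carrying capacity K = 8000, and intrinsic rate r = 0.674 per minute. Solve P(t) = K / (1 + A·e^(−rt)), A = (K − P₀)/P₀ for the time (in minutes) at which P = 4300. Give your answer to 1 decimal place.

t ≈ 3.3 minutes

A = (8000 − 912)/912 = 7.77193
4300 = 8000/(1 + 7.77193·e^(−0.674t)) → 1 + 7.77193·e^(−0.674t) = 1.86047
e^(−0.674t) = 0.110714 → t = ln(9.03224)/0.674 = 2.2008/0.674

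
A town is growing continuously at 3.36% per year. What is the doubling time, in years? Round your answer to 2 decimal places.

doubling time ≈ 20.63 years

doubling time = ln(2) / |r| = 0.69315 / 0.0336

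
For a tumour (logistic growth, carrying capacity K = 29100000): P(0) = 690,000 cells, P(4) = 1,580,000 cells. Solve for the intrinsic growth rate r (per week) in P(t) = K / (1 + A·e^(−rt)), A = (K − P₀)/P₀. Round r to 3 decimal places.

r ≈ 0.215 per week

A = (29100000 − 690000)/690000 = 41.17391
1580000 = 29100000/(1 + 41.17391·e^(−r·4)) → e^(−4r) = (18.41772 − 1)/41.17391 = 0.423028
r = −ln(0.423028)/4 = 0.86032/4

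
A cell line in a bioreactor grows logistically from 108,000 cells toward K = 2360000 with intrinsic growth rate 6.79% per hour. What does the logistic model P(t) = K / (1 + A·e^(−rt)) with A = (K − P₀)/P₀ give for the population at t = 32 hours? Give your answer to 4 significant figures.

A = (2360000 − 108000)/108000 = 20.85185
P(32) = 2360000 / (1 + 20.85185·e^(−0.0679·32)) = 2360000 / (1 + 20.85185·0.113858)
= 2360000 / 3.37416 ≈ 699433.8

≈ 699,400 cells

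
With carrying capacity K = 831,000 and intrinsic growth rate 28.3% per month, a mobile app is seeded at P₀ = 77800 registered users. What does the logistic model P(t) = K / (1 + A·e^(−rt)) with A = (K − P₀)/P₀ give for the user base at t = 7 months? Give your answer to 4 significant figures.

≈ 355,800 registered users

A = (831000 − 77800)/77800 = 9.68123
P(7) = 831000 / (1 + 9.68123·e^(−0.283·7)) = 831000 / (1 + 9.68123·0.137931)
= 831000 / 2.33534 ≈ 355836.14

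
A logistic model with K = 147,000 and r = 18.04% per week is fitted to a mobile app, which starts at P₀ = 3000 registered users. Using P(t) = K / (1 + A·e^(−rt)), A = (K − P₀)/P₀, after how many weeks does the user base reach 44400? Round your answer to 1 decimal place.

A = (147000 − 3000)/3000 = 48
44400 = 147000/(1 + 48·e^(−0.1804t)) → 1 + 48·e^(−0.1804t) = 3.31081
e^(−0.1804t) = 0.048142 → t = ln(20.77193)/0.1804 = 3.0336/0.1804

t ≈ 16.8 weeks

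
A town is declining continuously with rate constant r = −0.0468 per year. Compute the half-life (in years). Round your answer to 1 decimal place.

half-life = ln(2) / |r| = 0.69315 / 0.0468

half-life ≈ 14.8 years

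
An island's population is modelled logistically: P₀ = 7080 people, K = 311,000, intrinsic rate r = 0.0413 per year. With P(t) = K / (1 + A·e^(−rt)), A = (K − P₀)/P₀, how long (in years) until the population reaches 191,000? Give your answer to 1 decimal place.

A = (311000 − 7080)/7080 = 42.92655
191000 = 311000/(1 + 42.92655·e^(−0.0413t)) → 1 + 42.92655·e^(−0.0413t) = 1.62827
e^(−0.0413t) = 0.014636 → t = ln(68.32476)/0.0413 = 4.22427/0.0413

t ≈ 102.3 years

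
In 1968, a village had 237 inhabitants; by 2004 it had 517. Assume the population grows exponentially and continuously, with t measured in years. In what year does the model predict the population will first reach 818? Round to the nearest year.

year 2025

r = ln(517/237) / 36 = 0.77998/36 ≈ 0.021666 per year
t = ln(818/237) / r = 1.2388/0.021666 ≈ 57.18 years after 1968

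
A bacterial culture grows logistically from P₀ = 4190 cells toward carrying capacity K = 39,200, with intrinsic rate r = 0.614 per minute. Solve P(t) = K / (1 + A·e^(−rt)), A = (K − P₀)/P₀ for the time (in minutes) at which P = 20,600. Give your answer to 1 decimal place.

t ≈ 3.6 minutes

A = (39200 − 4190)/4190 = 8.35561
20600 = 39200/(1 + 8.35561·e^(−0.614t)) → 1 + 8.35561·e^(−0.614t) = 1.90291
e^(−0.614t) = 0.108061 → t = ln(9.25406)/0.614 = 2.22506/0.614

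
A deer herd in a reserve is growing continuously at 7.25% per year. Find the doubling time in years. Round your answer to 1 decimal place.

doubling time ≈ 9.6 years

doubling time = ln(2) / |r| = 0.69315 / 0.0725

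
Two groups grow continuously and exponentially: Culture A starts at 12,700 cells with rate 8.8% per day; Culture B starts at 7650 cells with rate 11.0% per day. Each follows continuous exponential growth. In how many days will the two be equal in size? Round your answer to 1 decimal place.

12700·e^(0.088t) = 7650·e^(0.11t)
12700/7650 = e^((0.11 − 0.088)t) → ln(1.66013) = 0.022·t
t = 0.5069 / 0.022

t ≈ 23.0 days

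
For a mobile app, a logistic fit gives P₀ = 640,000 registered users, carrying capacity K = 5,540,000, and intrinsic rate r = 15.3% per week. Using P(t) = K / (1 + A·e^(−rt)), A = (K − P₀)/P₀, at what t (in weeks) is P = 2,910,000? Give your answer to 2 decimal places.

t ≈ 13.97 weeks

A = (5540000 − 640000)/640000 = 7.65625
2910000 = 5540000/(1 + 7.65625·e^(−0.153t)) → 1 + 7.65625·e^(−0.153t) = 1.90378
e^(−0.153t) = 0.118045 → t = ln(8.47136)/0.153 = 2.13669/0.153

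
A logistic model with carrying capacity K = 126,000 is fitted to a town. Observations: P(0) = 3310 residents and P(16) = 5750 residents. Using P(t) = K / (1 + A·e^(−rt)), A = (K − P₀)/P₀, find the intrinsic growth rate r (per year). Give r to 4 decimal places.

A = (126000 − 3310)/3310 = 37.06647
5750 = 126000/(1 + 37.06647·e^(−r·16)) → e^(−16r) = (21.91304 − 1)/37.06647 = 0.564204
r = −ln(0.564204)/16 = 0.57234/16

r ≈ 0.0358 per year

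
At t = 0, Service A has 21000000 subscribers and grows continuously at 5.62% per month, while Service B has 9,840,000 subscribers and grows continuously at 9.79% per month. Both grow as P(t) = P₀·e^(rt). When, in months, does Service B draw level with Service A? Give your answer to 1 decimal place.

t ≈ 18.2 months

21000000·e^(0.0562t) = 9840000·e^(0.0979t)
21000000/9840000 = e^((0.0979 − 0.0562)t) → ln(2.13415) = 0.0417·t
t = 0.75807 / 0.0417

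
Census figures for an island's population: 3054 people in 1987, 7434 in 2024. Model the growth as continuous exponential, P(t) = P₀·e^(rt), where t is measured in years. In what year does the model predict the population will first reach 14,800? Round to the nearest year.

year 2053

r = ln(7434/3054) / 37 = 0.88961/37 ≈ 0.024044 per year
t = ln(14800/3054) / r = 1.57817/0.024044 ≈ 65.64 years after 1987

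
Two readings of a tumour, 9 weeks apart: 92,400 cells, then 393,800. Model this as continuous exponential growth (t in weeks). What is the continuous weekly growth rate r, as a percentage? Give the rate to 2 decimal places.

393800 = 92400 · e^(r·9)
e^(9r) = 393800/92400 = 4.2619
r = ln(4.2619) / 9 = 1.44972 / 9

r ≈ 16.11% per week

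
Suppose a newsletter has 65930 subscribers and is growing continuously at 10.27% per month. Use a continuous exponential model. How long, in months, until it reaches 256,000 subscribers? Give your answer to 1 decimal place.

t ≈ 13.2 months

256000 = 65930 · e^(0.1027·t)
t = ln(256000/65930) / 0.1027 = ln(3.88291) / 0.1027 = 1.35658 / 0.1027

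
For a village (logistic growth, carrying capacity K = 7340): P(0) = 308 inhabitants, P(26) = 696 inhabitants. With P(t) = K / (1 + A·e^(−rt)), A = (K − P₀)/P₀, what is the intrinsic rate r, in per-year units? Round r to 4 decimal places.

r ≈ 0.0335 per year

A = (7340 − 308)/308 = 22.83117
696 = 7340/(1 + 22.83117·e^(−r·26)) → e^(−26r) = (10.54598 − 1)/22.83117 = 0.418112
r = −ln(0.418112)/26 = 0.87201/26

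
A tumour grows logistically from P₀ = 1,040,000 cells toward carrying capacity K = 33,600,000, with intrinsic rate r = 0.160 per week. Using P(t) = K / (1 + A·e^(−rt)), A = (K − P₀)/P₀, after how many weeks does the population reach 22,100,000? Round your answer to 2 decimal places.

A = (33600000 − 1040000)/1040000 = 31.30769
22100000 = 33600000/(1 + 31.30769·e^(−0.16t)) → 1 + 31.30769·e^(−0.16t) = 1.52036
e^(−0.16t) = 0.016621 → t = ln(60.16522)/0.16 = 4.09709/0.16

t ≈ 25.61 weeks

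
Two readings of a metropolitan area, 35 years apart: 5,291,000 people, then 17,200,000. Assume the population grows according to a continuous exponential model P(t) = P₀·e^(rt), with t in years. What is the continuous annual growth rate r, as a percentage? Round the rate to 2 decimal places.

r ≈ 3.37% per year

17200000 = 5291000 · e^(r·35)
e^(35r) = 17200000/5291000 = 3.2508
r = ln(3.2508) / 35 = 1.1789 / 35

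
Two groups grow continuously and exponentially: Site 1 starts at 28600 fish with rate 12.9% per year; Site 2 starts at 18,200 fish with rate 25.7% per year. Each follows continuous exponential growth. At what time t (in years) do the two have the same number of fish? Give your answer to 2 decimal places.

t ≈ 3.53 years

28600·e^(0.129t) = 18200·e^(0.257t)
28600/18200 = e^((0.257 − 0.129)t) → ln(1.57143) = 0.128·t
t = 0.45199 / 0.128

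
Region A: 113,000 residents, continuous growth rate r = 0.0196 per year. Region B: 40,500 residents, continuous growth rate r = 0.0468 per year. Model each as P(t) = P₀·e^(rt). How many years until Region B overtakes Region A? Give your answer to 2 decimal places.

t ≈ 37.72 years

113000·e^(0.0196t) = 40500·e^(0.0468t)
113000/40500 = e^((0.0468 − 0.0196)t) → ln(2.79012) = 0.0272·t
t = 1.02609 / 0.0272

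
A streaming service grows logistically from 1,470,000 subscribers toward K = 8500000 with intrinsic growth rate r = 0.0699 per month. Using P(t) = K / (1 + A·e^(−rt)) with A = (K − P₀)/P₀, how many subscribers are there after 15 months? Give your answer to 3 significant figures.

≈ 3,180,000 subscribers

A = (8500000 − 1470000)/1470000 = 4.78231
P(15) = 8500000 / (1 + 4.78231·e^(−0.0699·15)) = 8500000 / (1 + 4.78231·0.350463)
= 8500000 / 2.67602 ≈ 3176354.21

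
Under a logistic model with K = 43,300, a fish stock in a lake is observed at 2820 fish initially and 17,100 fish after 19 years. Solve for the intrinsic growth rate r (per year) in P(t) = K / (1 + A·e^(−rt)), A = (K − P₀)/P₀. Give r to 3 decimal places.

r ≈ 0.118 per year

A = (43300 − 2820)/2820 = 14.35461
17100 = 43300/(1 + 14.35461·e^(−r·19)) → e^(−19r) = (2.53216 − 1)/14.35461 = 0.106737
r = −ln(0.106737)/19 = 2.23739/19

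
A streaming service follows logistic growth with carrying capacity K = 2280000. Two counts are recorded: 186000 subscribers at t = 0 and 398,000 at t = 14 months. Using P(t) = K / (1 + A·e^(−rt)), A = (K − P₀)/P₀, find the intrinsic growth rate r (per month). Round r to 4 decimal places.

r ≈ 0.0620 per month

A = (2280000 − 186000)/186000 = 11.25806
398000 = 2280000/(1 + 11.25806·e^(−r·14)) → e^(−14r) = (5.72864 − 1)/11.25806 = 0.420023
r = −ln(0.420023)/14 = 0.86745/14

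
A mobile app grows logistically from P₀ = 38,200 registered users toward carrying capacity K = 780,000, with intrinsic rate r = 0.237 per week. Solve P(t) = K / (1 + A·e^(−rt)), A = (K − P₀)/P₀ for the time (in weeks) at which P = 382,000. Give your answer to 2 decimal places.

t ≈ 12.34 weeks

A = (780000 − 38200)/38200 = 19.41885
382000 = 780000/(1 + 19.41885·e^(−0.237t)) → 1 + 19.41885·e^(−0.237t) = 2.04188
e^(−0.237t) = 0.053653 → t = ln(18.63819)/0.237 = 2.92521/0.237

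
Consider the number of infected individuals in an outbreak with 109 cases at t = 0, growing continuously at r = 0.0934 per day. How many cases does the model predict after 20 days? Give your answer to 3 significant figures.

P(20) = 109 · e^(0.0934·20) = 109 · e^(1.868)
= 109 · 6.47533 ≈ 705.81

≈ 706 cases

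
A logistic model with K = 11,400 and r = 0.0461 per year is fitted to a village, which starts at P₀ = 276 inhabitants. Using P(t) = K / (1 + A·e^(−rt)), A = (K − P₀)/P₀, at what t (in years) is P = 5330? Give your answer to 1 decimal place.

A = (11400 − 276)/276 = 40.30435
5330 = 11400/(1 + 40.30435·e^(−0.0461t)) → 1 + 40.30435·e^(−0.0461t) = 2.13884
e^(−0.0461t) = 0.028256 → t = ln(35.3908)/0.0461 = 3.56645/0.0461

t ≈ 77.4 years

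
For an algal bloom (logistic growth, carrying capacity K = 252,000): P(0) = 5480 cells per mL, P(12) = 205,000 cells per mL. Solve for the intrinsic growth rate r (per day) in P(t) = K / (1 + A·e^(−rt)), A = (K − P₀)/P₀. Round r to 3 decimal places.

r ≈ 0.440 per day

A = (252000 − 5480)/5480 = 44.9854
205000 = 252000/(1 + 44.9854·e^(−r·12)) → e^(−12r) = (1.22927 − 1)/44.9854 = 0.005097
r = −ln(0.005097)/12 = 5.2792/12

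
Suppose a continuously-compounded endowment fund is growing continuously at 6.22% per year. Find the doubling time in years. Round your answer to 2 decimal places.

doubling time = ln(2) / |r| = 0.69315 / 0.0622

doubling time ≈ 11.14 years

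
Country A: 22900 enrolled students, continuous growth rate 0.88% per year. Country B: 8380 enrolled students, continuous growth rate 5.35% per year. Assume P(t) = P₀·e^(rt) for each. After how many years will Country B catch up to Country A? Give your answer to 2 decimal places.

22900·e^(0.0088t) = 8380·e^(0.0535t)
22900/8380 = e^((0.0535 − 0.0088)t) → ln(2.7327) = 0.0447·t
t = 1.00529 / 0.0447

t ≈ 22.49 years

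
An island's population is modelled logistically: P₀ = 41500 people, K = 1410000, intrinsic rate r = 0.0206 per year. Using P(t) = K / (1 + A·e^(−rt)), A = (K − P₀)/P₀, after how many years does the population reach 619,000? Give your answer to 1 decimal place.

t ≈ 157.8 years

A = (1410000 − 41500)/41500 = 32.9759
619000 = 1410000/(1 + 32.9759·e^(−0.0206t)) → 1 + 32.9759·e^(−0.0206t) = 2.27787
e^(−0.0206t) = 0.038752 → t = ln(25.80542)/0.0206 = 3.25058/0.0206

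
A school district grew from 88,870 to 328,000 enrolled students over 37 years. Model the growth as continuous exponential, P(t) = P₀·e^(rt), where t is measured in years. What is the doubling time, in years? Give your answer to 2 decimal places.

r = ln(328000/88870) / 37 = ln(3.69078) / 37 ≈ 0.035293 per year
doubling time = ln 2 / |r| = 0.69315 / 0.035293

doubling time ≈ 19.64 years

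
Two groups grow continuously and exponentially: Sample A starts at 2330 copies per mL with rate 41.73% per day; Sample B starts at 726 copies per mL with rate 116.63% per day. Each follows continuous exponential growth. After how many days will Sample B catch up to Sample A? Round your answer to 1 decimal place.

t ≈ 1.6 days

2330·e^(0.4173t) = 726·e^(1.1663t)
2330/726 = e^((1.1663 − 0.4173)t) → ln(3.20937) = 0.749·t
t = 1.16607 / 0.749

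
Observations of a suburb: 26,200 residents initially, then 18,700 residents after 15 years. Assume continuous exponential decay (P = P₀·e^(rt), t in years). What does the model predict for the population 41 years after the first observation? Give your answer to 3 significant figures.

≈ 10,400 residents

r = ln(18700/26200) / 15 ≈ -0.022482 per year
P(41) = 26200 · e^(-0.022482·41) = 26200 · 0.39781 ≈ 10422.65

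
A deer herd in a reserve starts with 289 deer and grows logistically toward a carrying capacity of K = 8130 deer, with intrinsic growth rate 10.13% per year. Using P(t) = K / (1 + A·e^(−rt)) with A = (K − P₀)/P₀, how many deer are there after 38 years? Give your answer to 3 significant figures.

≈ 5,150 deer

A = (8130 − 289)/289 = 27.13149
P(38) = 8130 / (1 + 27.13149·e^(−0.1013·38)) = 8130 / (1 + 27.13149·0.021293)
= 8130 / 1.5777 ≈ 5153.08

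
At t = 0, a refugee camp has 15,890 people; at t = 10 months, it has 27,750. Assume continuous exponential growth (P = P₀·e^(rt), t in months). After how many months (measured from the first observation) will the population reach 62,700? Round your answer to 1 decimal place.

r = ln(27750/15890) / 10 ≈ 0.055755 per month
t = ln(62700/15890) / r = 1.37267 / 0.055755 ≈ 24.62

t ≈ 24.6 months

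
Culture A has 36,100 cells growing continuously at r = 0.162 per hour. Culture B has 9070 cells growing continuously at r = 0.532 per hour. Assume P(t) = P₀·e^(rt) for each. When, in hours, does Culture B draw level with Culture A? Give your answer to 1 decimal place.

t ≈ 3.7 hours

36100·e^(0.162t) = 9070·e^(0.532t)
36100/9070 = e^((0.532 − 0.162)t) → ln(3.98015) = 0.37·t
t = 1.38132 / 0.37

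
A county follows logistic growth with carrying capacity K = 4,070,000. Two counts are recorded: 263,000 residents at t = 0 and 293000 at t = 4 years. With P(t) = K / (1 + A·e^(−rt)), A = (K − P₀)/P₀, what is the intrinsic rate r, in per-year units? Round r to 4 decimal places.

r ≈ 0.0290 per year

A = (4070000 − 263000)/263000 = 14.47529
293000 = 4070000/(1 + 14.47529·e^(−r·4)) → e^(−4r) = (13.89078 − 1)/14.47529 = 0.890538
r = −ln(0.890538)/4 = 0.11593/4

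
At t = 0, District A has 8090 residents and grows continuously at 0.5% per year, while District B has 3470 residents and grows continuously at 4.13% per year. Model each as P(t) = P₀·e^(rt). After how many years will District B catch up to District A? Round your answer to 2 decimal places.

t ≈ 23.32 years

8090·e^(0.005t) = 3470·e^(0.0413t)
8090/3470 = e^((0.0413 − 0.005)t) → ln(2.33141) = 0.0363·t
t = 0.84647 / 0.0363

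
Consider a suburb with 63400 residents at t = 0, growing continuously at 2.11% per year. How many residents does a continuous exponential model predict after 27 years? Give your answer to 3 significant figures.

≈ 112,000 residents

P(27) = 63400 · e^(0.0211·27) = 63400 · e^(0.5697)
= 63400 · 1.76774 ≈ 112074.5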